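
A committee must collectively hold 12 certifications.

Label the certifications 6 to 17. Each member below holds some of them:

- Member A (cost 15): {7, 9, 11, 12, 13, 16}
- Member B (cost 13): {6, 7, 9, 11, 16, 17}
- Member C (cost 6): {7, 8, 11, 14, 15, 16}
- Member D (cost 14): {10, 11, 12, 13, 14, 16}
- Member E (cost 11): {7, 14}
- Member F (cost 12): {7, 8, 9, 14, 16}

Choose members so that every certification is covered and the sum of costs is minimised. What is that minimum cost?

B, C, D together cover every certification (B ∪ C ∪ D = {6, 7, 8, 9, 10, 11, 12, 13, 14, 15, 16, 17}); total cost 13 + 6 + 14 = 33.
No covering selection has total cost below 33.

33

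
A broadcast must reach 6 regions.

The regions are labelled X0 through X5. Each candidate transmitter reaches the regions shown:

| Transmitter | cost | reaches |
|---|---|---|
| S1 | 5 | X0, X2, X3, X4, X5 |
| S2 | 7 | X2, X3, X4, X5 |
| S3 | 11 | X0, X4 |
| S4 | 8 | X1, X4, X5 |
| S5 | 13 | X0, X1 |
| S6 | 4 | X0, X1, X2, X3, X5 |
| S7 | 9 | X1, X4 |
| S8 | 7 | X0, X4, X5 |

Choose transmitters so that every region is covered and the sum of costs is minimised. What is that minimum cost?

9

S1, S6 together cover every region (S1 ∪ S6 = {X0, X1, X2, X3, X4, X5}); total cost 5 + 4 = 9.
No covering selection has total cost below 9.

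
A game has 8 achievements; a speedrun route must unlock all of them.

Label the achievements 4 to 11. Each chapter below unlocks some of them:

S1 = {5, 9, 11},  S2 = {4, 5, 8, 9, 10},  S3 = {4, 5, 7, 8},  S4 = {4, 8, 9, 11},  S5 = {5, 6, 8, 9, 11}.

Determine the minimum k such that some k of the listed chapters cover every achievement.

S2 and S3 and S5 together: S2 ∪ S3 ∪ S5 = {4, 5, 6, 7, 8, 9, 10, 11} — every achievement is covered.
Only S5 contains 6, so S5 is forced; the remaining 3 achievements need at least 2 more chapters (each remaining chapter adds at most 2) — so at least 3 chapters are needed, and 3 is optimal.

3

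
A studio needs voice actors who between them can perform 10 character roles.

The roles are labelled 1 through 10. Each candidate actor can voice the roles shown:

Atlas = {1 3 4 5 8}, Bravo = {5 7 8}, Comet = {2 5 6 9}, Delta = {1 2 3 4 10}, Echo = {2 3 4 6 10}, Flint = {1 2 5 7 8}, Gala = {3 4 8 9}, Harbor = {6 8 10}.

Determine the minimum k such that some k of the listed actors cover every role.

Take {Echo, Flint, Gala}. Their union is {1, 2, 3, 4, 5, 6, 7, 8, 9, 10}, which is all 10 roles.
No 2 of the 8 actors cover everything (all 28 combinations miss at least one role), so 3 is optimal.

3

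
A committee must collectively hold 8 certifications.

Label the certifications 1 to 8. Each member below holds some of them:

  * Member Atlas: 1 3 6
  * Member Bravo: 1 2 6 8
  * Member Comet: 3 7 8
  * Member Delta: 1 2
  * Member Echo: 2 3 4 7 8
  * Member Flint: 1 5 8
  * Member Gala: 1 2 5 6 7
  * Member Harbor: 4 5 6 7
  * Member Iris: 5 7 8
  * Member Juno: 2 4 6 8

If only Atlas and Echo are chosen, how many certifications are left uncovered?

Union of Atlas, Echo = {1, 2, 3, 4, 6, 7, 8}.
Not covered: 5 — 1 certification.

1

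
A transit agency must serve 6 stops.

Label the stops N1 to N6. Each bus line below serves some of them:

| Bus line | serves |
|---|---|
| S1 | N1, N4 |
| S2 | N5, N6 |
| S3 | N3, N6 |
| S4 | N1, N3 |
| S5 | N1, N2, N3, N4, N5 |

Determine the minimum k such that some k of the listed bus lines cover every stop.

S3 and S5 together: S3 ∪ S5 = {N1, N2, N3, N4, N5, N6} — every stop is covered.
No single bus line has all 6 stops (the largest, S5, has 5), so 2 is optimal.

2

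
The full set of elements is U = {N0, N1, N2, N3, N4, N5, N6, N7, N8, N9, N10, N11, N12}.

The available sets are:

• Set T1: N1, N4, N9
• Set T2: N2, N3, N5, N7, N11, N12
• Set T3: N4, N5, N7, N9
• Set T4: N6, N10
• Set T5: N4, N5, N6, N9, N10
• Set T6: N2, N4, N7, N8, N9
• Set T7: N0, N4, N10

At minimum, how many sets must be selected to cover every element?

Take {T1, T2, T4, T6, T7}. Their union is {N0, N1, N2, N3, N4, N5, N6, N7, N8, N9, N10, N11, N12}, which is all 13 elements.
No 4 of the 7 sets cover everything (all 35 combinations miss at least one element), so 5 is optimal.

5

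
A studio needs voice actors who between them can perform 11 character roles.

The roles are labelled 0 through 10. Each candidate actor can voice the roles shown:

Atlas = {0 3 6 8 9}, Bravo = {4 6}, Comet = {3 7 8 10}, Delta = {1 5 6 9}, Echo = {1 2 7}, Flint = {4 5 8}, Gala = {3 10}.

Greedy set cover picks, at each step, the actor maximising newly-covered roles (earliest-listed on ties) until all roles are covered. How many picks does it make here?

4

Greedy: pick Atlas (covers 5 new) → pick Echo (covers 3 new) → pick Flint (covers 2 new) → pick Comet (covers 1 new). Total picks: 4.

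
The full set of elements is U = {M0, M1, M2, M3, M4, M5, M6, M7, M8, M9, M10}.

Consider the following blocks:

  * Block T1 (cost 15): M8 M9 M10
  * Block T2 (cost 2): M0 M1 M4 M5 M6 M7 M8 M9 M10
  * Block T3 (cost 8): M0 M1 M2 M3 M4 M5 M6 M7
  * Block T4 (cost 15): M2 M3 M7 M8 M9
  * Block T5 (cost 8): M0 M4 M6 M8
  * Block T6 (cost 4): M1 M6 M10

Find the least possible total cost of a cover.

T2, T3 together cover every element (T2 ∪ T3 = {M0, M1, M2, M3, M4, M5, M6, M7, M8, M9, M10}); total cost 2 + 8 = 10.
No covering selection has total cost below 10.

10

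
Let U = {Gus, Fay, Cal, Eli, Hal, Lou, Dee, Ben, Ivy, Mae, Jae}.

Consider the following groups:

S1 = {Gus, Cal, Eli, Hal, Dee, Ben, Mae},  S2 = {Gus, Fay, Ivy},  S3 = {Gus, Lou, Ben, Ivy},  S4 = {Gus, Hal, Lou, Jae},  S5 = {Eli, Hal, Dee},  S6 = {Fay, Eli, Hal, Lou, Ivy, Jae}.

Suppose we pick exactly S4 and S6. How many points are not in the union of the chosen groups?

4

Union of S4, S6 = {Gus, Fay, Eli, Hal, Lou, Ivy, Jae}.
Not covered: Cal, Dee, Ben, Mae — 4 points.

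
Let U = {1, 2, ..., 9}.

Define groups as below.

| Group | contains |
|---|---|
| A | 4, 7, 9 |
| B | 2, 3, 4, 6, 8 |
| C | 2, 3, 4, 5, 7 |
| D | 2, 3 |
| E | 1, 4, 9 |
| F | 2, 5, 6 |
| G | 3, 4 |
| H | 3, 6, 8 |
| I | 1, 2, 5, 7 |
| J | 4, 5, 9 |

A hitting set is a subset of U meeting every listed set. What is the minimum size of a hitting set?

3

T = {3, 4, 5} meets every group (each contains at least one member of T), and |T| = 3.
No choice of 2 points meets every group, so 3 is the minimum.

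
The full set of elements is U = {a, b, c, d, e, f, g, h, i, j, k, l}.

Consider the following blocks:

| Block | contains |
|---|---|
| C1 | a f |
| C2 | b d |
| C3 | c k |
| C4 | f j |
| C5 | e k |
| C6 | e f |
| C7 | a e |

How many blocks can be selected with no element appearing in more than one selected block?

4

C2, C3, C4, C7 are pairwise disjoint (C2={b,d}; C3={c,k}; C4={f,j}; C7={a,e}).
Every remaining block overlaps one of these, and no 5 of the listed blocks are pairwise disjoint, so 4 is the maximum.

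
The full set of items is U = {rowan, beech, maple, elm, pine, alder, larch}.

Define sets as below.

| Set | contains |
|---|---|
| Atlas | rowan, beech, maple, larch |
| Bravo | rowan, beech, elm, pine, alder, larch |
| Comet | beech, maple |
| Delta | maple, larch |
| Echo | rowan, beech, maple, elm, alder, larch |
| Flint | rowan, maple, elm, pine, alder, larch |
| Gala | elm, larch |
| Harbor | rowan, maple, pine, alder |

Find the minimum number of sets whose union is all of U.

Bravo and Delta cover everything between them: the union {rowan, beech, maple, elm, pine, alder, larch} is all of U.
No single set has all 7 items (the largest, Bravo, has 6), so 2 is optimal.

2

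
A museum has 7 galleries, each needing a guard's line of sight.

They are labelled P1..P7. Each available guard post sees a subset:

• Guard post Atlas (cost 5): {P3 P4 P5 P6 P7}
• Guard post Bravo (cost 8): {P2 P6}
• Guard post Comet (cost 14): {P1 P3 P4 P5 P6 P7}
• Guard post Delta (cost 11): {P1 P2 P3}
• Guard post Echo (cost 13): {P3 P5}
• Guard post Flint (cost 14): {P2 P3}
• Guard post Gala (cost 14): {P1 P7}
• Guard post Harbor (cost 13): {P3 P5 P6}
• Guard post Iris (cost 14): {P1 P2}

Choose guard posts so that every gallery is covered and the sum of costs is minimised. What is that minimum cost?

Atlas, Delta together cover every gallery (Atlas ∪ Delta = {P1, P2, P3, P4, P5, P6, P7}); total cost 5 + 11 = 16.
No covering selection has total cost below 16.

16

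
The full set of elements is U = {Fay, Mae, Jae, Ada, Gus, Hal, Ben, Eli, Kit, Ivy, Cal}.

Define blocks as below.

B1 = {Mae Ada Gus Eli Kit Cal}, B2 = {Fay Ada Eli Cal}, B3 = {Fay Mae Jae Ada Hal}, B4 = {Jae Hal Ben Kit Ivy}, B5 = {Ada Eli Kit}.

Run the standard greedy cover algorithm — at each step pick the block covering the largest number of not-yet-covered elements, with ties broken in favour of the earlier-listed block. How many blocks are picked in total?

3

Greedy: pick B1 (covers 6 new) → pick B4 (covers 4 new) → pick B2 (covers 1 new). Total picks: 3.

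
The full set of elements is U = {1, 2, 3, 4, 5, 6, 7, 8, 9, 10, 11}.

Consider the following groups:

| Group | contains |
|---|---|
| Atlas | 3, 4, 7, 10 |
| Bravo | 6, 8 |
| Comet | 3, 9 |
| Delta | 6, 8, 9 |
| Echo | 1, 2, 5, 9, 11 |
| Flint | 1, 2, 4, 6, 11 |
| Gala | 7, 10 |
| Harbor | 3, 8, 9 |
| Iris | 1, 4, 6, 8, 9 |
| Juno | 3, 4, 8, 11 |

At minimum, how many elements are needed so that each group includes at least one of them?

4

H = {3, 8, 10, 11} meets every group (each contains at least one member of H), and |H| = 4.
No choice of 3 elements meets every group, so 4 is the minimum.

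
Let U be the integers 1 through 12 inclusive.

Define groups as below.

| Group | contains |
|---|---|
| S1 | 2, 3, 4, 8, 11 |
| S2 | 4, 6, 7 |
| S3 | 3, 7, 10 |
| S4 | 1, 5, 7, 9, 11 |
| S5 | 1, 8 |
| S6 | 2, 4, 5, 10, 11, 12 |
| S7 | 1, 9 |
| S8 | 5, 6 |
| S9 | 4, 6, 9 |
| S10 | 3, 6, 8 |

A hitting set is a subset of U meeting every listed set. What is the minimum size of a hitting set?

4

H = {1, 6, 7, 11} meets every group (each contains at least one member of H), and |H| = 4.
No choice of 3 points meets every group, so 4 is the minimum.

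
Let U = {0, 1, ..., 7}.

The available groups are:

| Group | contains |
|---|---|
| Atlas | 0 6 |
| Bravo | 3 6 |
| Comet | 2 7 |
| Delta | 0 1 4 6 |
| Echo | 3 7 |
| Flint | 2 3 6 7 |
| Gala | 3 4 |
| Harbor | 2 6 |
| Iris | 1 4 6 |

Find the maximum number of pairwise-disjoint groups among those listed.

3

Atlas, Comet, Gala are pairwise disjoint (Atlas={0,6}; Comet={2,7}; Gala={3,4}).
Every remaining group overlaps one of these, and no 4 of the listed groups are pairwise disjoint, so 3 is the maximum.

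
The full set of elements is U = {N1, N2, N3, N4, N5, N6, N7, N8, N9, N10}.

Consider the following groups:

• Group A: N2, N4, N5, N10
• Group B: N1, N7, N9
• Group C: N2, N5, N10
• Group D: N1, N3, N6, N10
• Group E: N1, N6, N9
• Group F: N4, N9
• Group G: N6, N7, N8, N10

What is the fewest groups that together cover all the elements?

C and D and F and G together: C ∪ D ∪ F ∪ G = {N1, N2, N3, N4, N5, N6, N7, N8, N9, N10} — every element is covered.
No 3 of the 7 groups cover everything (all 35 combinations miss at least one element), so 4 is optimal.

4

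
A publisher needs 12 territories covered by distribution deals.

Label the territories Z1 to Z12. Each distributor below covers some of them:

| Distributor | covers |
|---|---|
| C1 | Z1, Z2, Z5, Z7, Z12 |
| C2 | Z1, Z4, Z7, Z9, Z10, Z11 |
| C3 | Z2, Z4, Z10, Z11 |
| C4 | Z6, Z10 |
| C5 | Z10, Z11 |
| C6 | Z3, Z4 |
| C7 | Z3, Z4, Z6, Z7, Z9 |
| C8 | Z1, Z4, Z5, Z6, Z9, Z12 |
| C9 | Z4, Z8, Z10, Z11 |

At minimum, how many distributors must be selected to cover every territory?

C1 and C7 and C9 together: C1 ∪ C7 ∪ C9 = {Z1, Z2, Z3, Z4, Z5, Z6, Z7, Z8, Z9, Z10, Z11, Z12} — every territory is covered.
Only C9 contains Z8, so C9 is forced; the remaining 8 territories need at least 2 more distributors (each remaining distributor adds at most 5) — so at least 3 distributors are needed, and 3 is optimal.

3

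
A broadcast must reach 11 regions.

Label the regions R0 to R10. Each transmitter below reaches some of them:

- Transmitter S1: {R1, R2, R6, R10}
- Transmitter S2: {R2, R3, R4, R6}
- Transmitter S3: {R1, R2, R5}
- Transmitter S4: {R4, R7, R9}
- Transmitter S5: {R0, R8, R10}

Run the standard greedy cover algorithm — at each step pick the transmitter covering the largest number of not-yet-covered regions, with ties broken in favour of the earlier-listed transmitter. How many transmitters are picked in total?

Greedy: pick S1 (covers 4 new) → pick S4 (covers 3 new) → pick S5 (covers 2 new) → pick S2 (covers 1 new) → pick S3 (covers 1 new). Total picks: 5.
(The true minimum cover uses only 4 transmitters, so greedy is not optimal here.)

5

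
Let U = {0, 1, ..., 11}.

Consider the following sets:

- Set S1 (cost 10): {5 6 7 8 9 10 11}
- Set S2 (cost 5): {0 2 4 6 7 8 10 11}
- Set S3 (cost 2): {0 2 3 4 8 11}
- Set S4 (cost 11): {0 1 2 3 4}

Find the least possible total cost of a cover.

21

S1, S4 together cover every point (S1 ∪ S4 = {0, 1, 2, 3, 4, 5, 6, 7, 8, 9, 10, 11}); total cost 10 + 11 = 21.
The greedy pick S3, S2, S1, S4 costs 28; no covering selection beats 21.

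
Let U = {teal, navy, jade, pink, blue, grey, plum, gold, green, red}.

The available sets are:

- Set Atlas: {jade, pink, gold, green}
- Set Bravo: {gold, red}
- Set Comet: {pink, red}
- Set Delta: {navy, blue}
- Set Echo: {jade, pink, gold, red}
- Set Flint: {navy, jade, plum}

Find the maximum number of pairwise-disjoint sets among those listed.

2

Comet, Flint are pairwise disjoint (Comet={pink,red}; Flint={navy,jade,plum}).
Every remaining set overlaps one of these, and no 3 of the listed sets are pairwise disjoint, so 2 is the maximum.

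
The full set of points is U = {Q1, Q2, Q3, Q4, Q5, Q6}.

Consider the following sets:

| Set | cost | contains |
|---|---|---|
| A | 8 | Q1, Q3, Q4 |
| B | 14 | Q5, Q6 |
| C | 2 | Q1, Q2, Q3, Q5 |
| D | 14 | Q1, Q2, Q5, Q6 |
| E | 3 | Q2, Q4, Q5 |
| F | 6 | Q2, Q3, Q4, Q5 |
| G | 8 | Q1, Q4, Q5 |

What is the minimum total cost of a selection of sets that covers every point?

B, C, E together cover every point (B ∪ C ∪ E = {Q1, Q2, Q3, Q4, Q5, Q6}); total cost 14 + 2 + 3 = 19.
No covering selection has total cost below 19.

19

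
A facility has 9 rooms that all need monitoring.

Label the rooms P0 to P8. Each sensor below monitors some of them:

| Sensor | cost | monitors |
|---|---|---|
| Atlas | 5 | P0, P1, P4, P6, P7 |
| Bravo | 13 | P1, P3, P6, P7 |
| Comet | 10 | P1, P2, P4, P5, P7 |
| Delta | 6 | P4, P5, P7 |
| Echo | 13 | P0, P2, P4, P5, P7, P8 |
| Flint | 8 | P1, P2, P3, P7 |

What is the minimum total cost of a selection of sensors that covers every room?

26

Atlas, Echo, Flint together cover every room (Atlas ∪ Echo ∪ Flint = {P0, P1, P2, P3, P4, P5, P6, P7, P8}); total cost 5 + 13 + 8 = 26.
The greedy pick Atlas, Flint, Delta, Echo costs 32; no covering selection beats 26.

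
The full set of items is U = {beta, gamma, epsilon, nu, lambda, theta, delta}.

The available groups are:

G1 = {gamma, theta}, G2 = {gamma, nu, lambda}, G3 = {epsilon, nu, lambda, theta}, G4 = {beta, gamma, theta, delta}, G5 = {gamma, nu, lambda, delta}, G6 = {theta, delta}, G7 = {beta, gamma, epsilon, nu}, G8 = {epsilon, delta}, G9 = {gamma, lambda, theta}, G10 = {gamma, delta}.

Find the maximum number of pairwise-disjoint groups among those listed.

2

G2, G8 are pairwise disjoint (G2={gamma,nu,lambda}; G8={epsilon,delta}).
Every remaining group overlaps one of these, and no 3 of the listed groups are pairwise disjoint, so 2 is the maximum.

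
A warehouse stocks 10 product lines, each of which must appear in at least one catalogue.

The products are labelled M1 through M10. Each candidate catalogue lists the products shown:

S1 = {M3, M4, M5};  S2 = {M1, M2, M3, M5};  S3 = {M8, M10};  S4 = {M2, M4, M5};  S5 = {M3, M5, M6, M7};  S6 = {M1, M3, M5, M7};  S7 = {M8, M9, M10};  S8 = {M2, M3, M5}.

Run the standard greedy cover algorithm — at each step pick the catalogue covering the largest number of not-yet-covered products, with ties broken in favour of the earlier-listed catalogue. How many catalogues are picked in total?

Greedy: pick S2 (covers 4 new) → pick S7 (covers 3 new) → pick S5 (covers 2 new) → pick S1 (covers 1 new). Total picks: 4.

4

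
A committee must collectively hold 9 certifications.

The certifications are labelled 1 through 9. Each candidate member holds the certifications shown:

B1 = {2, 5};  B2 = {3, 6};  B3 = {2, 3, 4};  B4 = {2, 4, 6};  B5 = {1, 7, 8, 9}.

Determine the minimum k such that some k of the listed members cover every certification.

B1 and B2 and B3 and B5 together: B1 ∪ B2 ∪ B3 ∪ B5 = {1, 2, 3, 4, 5, 6, 7, 8, 9} — every certification is covered.
No 3 of the 5 members cover everything (all 10 combinations miss at least one certification), so 4 is optimal.

4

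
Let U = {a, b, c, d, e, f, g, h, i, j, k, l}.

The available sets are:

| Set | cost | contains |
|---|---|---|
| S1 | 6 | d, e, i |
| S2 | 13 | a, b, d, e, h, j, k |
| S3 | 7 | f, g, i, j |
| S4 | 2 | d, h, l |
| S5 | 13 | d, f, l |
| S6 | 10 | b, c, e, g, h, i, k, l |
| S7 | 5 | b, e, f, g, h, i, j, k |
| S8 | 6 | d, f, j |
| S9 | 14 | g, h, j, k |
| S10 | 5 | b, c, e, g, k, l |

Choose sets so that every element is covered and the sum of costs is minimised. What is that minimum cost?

S2, S7, S10 together cover every element (S2 ∪ S7 ∪ S10 = {a, b, c, d, e, f, g, h, i, j, k, l}); total cost 13 + 5 + 5 = 23.
The greedy pick S7, S4, S10, S2 costs 25; no covering selection beats 23.

23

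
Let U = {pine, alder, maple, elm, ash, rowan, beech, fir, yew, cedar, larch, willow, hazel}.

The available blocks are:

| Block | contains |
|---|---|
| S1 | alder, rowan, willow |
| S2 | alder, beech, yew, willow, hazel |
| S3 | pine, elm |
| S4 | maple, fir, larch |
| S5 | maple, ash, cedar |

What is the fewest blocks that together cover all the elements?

S1, S2, S3, S4, and S5 cover everything between them: the union {pine, alder, maple, elm, ash, rowan, beech, fir, yew, cedar, larch, willow, hazel} is all of U.
Only S1 contains rowan, so S1 is forced; the remaining 10 elements need at least 4 more blocks (each remaining block adds at most 3) — so at least 5 blocks are needed, and 5 is optimal.

5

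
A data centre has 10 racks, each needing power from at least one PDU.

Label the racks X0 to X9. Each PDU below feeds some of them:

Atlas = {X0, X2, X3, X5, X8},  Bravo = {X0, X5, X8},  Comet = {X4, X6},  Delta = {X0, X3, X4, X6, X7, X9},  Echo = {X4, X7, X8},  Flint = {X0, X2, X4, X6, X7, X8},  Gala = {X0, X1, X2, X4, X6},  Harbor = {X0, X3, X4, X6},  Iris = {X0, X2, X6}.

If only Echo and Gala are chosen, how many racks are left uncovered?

3

Union of Echo, Gala = {X0, X1, X2, X4, X6, X7, X8}.
Not covered: X3, X5, X9 — 3 racks.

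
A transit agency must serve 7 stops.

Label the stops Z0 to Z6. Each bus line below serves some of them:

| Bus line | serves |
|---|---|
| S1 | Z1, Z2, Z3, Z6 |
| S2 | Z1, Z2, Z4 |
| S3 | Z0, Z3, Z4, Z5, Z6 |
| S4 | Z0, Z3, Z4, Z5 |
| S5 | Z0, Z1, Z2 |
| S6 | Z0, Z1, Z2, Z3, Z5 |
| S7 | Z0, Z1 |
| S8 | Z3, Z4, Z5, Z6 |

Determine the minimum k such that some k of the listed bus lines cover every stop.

Take {S5, S8}. Their union is {Z0, Z1, Z2, Z3, Z4, Z5, Z6}, which is all 7 stops.
No single bus line has all 7 stops (the largest, S3, has 5), so 2 is optimal.

2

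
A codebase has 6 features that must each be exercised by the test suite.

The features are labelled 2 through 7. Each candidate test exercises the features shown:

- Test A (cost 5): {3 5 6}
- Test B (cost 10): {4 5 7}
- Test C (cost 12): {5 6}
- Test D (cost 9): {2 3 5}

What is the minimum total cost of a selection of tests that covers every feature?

24

A, B, D together cover every feature (A ∪ B ∪ D = {2, 3, 4, 5, 6, 7}); total cost 5 + 10 + 9 = 24.
No covering selection has total cost below 24.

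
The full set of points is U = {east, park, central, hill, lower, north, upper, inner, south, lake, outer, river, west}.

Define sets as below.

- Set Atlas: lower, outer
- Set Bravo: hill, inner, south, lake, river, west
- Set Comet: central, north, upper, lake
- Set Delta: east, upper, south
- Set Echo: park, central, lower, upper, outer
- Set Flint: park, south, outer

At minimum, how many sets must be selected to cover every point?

4

Bravo, Comet, Delta, and Echo cover everything between them: the union {east, park, central, hill, lower, north, upper, inner, south, lake, outer, river, west} is all of U.
No 3 of the 6 sets cover everything (all 20 combinations miss at least one point), so 4 is optimal.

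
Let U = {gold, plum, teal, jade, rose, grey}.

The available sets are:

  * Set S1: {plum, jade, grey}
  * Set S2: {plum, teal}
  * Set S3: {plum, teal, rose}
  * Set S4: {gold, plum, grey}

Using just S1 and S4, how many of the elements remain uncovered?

Union of S1, S4 = {gold, plum, jade, grey}.
Not covered: teal, rose — 2 elements.

2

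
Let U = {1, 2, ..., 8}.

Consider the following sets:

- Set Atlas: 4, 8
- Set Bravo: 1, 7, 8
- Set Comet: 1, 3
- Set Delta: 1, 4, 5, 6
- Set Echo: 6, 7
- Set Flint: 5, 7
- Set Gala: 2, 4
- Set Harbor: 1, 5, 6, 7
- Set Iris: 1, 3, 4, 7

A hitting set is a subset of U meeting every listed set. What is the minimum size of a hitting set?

3

H = {1, 4, 7} meets every set (each contains at least one member of H), and |H| = 3.
The sets Comet, Echo, Gala are pairwise disjoint, so any hitting set needs a separate element for each — at least 3. Hence 3 is optimal.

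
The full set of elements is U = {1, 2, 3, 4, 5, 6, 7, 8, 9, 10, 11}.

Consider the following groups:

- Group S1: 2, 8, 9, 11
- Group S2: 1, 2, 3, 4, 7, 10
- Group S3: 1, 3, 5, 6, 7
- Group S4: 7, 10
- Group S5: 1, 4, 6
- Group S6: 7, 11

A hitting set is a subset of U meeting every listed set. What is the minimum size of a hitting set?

3

The 3 elements {6, 7, 11} hit every group.
The groups S1, S4, S5 are pairwise disjoint, so any hitting set needs a separate element for each — at least 3. Hence 3 is optimal.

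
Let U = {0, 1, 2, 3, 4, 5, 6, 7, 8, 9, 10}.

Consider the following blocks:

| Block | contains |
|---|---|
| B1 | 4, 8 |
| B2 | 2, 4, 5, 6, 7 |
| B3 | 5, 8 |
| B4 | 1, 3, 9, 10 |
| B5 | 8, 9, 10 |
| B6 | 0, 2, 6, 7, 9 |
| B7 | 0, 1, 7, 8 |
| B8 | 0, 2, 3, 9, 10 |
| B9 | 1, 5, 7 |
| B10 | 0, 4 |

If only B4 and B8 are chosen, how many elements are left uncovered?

5

Union of B4, B8 = {0, 1, 2, 3, 9, 10}.
Not covered: 4, 5, 6, 7, 8 — 5 elements.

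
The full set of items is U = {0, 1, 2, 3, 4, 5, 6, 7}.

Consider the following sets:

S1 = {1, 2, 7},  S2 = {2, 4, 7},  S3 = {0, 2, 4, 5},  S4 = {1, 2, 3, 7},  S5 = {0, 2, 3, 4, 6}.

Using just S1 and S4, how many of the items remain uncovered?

4

Union of S1, S4 = {1, 2, 3, 7}.
Not covered: 0, 4, 5, 6 — 4 items.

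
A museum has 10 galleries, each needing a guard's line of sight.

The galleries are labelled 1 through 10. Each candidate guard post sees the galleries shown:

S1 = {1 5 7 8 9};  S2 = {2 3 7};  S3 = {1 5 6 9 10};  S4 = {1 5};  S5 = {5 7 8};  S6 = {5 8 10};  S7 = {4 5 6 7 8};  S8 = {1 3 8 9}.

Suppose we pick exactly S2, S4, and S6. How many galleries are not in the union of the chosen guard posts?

3

Union of S2, S4, S6 = {1, 2, 3, 5, 7, 8, 10}.
Not covered: 4, 6, 9 — 3 galleries.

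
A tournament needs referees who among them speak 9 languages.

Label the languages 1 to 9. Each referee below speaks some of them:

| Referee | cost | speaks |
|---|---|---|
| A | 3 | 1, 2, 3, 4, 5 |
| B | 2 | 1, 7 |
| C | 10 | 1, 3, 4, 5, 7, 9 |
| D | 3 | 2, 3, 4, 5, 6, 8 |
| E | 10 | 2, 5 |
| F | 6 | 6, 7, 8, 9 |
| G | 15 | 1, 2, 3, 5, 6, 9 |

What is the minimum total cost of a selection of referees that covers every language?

9

A, F together cover every language (A ∪ F = {1, 2, 3, 4, 5, 6, 7, 8, 9}); total cost 3 + 6 = 9.
The greedy pick D, B, F costs 11; no covering selection beats 9.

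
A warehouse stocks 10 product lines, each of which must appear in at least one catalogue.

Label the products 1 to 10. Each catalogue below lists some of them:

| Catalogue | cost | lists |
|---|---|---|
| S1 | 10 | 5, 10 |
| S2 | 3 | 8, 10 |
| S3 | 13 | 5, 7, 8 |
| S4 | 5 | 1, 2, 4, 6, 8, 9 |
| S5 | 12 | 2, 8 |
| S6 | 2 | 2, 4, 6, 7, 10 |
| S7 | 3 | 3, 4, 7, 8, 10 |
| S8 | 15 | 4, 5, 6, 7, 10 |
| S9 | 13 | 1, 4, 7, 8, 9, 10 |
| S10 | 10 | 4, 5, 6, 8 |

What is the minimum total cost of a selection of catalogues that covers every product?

18

S1, S4, S7 together cover every product (S1 ∪ S4 ∪ S7 = {1, 2, 3, 4, 5, 6, 7, 8, 9, 10}); total cost 10 + 5 + 3 = 18.
The greedy pick S6, S7, S4, S1 costs 20; no covering selection beats 18.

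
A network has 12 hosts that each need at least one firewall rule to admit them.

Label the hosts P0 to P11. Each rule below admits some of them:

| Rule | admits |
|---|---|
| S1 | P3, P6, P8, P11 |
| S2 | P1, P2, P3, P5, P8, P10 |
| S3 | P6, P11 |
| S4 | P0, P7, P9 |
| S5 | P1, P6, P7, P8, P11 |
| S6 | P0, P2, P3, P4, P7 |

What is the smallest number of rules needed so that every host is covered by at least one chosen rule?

Take {S2, S4, S5, S6}. Their union is {P0, P1, P2, P3, P4, P5, P6, P7, P8, P9, P10, P11}, which is all 12 hosts.
No 3 of the 6 rules cover everything (all 20 combinations miss at least one host), so 4 is optimal.

4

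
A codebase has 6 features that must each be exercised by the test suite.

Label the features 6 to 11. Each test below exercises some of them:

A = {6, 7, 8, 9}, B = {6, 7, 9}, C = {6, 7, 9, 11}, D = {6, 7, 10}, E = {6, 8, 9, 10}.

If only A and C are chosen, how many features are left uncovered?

Union of A, C = {6, 7, 8, 9, 11}.
Not covered: 10 — 1 feature.

1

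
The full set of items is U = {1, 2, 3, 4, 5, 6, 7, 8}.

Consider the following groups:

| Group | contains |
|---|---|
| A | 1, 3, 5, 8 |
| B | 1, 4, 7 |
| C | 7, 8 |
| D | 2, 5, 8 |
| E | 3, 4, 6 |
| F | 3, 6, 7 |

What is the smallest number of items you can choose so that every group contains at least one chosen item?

H = {3, 4, 8} meets every group (each contains at least one member of H), and |H| = 3.
No choice of 2 items meets every group, so 3 is the minimum.

3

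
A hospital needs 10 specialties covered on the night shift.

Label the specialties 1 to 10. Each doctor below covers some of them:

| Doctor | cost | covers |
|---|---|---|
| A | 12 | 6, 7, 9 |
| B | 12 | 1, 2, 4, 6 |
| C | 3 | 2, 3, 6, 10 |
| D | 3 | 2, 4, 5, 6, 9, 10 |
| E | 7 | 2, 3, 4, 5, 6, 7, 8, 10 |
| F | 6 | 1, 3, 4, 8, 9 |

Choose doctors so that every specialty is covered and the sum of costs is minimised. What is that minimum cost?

13

E, F together cover every specialty (E ∪ F = {1, 2, 3, 4, 5, 6, 7, 8, 9, 10}); total cost 7 + 6 = 13.
The greedy pick D, F, E costs 16; no covering selection beats 13.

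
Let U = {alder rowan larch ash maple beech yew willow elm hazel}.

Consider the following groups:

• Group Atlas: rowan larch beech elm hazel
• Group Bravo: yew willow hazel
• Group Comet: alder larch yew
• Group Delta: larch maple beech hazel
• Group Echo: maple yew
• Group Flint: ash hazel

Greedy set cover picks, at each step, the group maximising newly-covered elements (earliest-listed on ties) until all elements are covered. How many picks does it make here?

Greedy: pick Atlas (covers 5 new) → pick Bravo (covers 2 new) → pick Comet (covers 1 new) → pick Delta (covers 1 new) → pick Flint (covers 1 new). Total picks: 5.

5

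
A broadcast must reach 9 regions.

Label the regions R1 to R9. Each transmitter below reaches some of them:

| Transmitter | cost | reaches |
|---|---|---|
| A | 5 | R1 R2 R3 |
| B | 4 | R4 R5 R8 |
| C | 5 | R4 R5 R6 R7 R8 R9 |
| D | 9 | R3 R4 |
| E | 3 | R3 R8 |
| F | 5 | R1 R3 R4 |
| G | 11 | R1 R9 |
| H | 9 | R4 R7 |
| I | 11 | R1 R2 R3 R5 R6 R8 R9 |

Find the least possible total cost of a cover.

A, C together cover every region (A ∪ C = {R1, R2, R3, R4, R5, R6, R7, R8, R9}); total cost 5 + 5 = 10.
No covering selection has total cost below 10.

10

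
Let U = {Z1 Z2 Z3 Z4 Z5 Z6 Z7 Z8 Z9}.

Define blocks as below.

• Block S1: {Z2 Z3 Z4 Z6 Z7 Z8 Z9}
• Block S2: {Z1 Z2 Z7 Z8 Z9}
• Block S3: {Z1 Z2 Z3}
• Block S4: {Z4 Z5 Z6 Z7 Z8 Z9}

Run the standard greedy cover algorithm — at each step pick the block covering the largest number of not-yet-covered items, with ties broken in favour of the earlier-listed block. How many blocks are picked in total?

Greedy: pick S1 (covers 7 new) → pick S2 (covers 1 new) → pick S4 (covers 1 new). Total picks: 3.
(The true minimum cover uses only 2 blocks, so greedy is not optimal here.)

3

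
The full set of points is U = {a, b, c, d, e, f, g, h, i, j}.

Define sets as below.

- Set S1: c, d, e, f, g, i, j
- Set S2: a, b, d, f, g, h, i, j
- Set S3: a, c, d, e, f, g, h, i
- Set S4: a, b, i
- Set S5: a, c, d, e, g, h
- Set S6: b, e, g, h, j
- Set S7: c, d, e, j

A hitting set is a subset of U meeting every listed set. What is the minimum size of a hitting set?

T = {a, j} meets every set (each contains at least one member of T), and |T| = 2.
The sets S4, S7 are pairwise disjoint, so any hitting set needs a separate point for each — at least 2. Hence 2 is optimal.

2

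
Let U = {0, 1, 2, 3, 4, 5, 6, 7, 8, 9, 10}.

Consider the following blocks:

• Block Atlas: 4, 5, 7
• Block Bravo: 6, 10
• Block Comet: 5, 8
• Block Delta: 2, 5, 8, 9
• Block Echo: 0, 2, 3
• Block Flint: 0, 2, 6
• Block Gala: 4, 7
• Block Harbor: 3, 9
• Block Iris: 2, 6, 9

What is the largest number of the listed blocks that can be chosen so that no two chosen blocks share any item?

4

Comet, Flint, Gala, Harbor are pairwise disjoint (Comet={5,8}; Flint={0,2,6}; Gala={4,7}; Harbor={3,9}).
Every remaining block overlaps one of these, and no 5 of the listed blocks are pairwise disjoint, so 4 is the maximum.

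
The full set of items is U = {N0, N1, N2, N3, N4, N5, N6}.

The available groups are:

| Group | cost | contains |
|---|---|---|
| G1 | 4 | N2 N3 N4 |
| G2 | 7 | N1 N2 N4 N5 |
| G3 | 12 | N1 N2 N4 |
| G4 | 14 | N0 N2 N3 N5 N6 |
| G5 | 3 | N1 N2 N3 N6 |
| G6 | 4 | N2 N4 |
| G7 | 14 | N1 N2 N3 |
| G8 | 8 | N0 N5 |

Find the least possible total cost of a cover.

G1, G5, G8 together cover every item (G1 ∪ G5 ∪ G8 = {N0, N1, N2, N3, N4, N5, N6}); total cost 4 + 3 + 8 = 15.
The greedy pick G5, G2, G8 costs 18; no covering selection beats 15.

15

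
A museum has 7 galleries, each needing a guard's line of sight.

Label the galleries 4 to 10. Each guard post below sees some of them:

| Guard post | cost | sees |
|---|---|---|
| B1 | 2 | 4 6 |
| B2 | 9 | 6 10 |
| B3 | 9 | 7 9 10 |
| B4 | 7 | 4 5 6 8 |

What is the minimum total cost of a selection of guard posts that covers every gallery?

16

B3, B4 together cover every gallery (B3 ∪ B4 = {4, 5, 6, 7, 8, 9, 10}); total cost 9 + 7 = 16.
The greedy pick B1, B3, B4 costs 18; no covering selection beats 16.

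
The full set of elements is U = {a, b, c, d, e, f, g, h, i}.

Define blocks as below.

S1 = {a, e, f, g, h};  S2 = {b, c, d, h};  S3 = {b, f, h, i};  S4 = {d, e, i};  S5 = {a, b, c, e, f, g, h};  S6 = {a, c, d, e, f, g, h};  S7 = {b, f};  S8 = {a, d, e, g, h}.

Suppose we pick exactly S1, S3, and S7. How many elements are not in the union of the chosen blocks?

Union of S1, S3, S7 = {a, b, e, f, g, h, i}.
Not covered: c, d — 2 elements.

2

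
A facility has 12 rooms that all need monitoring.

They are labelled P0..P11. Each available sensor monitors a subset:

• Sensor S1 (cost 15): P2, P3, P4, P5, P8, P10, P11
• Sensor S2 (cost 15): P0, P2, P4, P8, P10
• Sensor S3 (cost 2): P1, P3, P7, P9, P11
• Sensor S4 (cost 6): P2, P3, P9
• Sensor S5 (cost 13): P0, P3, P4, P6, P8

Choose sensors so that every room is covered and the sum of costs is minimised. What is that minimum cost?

S1, S3, S5 together cover every room (S1 ∪ S3 ∪ S5 = {P0, P1, P2, P3, P4, P5, P6, P7, P8, P9, P10, P11}); total cost 15 + 2 + 13 = 30.
No covering selection has total cost below 30.

30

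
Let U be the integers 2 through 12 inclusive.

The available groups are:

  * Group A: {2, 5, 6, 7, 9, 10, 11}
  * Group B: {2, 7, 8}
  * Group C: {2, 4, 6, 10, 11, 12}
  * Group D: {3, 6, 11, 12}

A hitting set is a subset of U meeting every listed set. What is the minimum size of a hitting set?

H = {6, 7} meets every group (each contains at least one member of H), and |H| = 2.
The groups B, D are pairwise disjoint, so any hitting set needs a separate point for each — at least 2. Hence 2 is optimal.

2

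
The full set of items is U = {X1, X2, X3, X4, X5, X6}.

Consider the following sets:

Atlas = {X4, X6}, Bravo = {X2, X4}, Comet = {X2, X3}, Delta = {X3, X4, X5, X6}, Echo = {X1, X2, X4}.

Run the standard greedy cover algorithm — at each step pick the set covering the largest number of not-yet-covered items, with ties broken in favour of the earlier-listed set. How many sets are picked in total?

Greedy: pick Delta (covers 4 new) → pick Echo (covers 2 new). Total picks: 2.

2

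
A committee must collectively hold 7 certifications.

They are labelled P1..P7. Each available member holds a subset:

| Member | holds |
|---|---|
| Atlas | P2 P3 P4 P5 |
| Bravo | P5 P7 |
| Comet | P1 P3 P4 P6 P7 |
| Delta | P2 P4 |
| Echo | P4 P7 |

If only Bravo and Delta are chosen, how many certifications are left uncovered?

3

Union of Bravo, Delta = {P2, P4, P5, P7}.
Not covered: P1, P3, P6 — 3 certifications.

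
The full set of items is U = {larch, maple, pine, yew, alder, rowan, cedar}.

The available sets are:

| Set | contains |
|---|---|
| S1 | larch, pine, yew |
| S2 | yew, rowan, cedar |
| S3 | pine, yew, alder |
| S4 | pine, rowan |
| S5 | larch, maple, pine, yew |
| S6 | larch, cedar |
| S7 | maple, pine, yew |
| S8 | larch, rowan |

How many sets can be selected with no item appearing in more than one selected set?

2

S7, S8 are pairwise disjoint (S7={maple,pine,yew}; S8={larch,rowan}).
Every remaining set overlaps one of these, and no 3 of the listed sets are pairwise disjoint, so 2 is the maximum.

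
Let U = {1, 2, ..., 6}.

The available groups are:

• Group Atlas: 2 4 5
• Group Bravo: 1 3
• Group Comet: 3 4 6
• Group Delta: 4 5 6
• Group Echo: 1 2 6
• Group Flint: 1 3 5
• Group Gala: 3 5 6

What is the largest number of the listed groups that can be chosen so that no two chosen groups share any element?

Bravo, Delta are pairwise disjoint (Bravo={1,3}; Delta={4,5,6}).
Every remaining group overlaps one of these, and no 3 of the listed groups are pairwise disjoint, so 2 is the maximum.

2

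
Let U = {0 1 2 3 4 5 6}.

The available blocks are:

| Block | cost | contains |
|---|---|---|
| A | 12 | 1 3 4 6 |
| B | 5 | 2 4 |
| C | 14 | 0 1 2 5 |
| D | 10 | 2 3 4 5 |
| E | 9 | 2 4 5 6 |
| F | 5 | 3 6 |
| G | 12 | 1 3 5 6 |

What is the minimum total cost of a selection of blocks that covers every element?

B, C, F together cover every element (B ∪ C ∪ F = {0, 1, 2, 3, 4, 5, 6}); total cost 5 + 14 + 5 = 24.
The greedy pick E, F, C costs 28; no covering selection beats 24.

24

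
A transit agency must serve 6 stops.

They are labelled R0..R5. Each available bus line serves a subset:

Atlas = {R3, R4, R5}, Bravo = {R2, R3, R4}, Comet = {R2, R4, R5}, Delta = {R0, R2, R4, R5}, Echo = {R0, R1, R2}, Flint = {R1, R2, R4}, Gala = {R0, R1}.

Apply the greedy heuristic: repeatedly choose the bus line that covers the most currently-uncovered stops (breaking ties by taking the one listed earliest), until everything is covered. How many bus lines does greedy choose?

Greedy: pick Delta (covers 4 new) → pick Atlas (covers 1 new) → pick Echo (covers 1 new). Total picks: 3.
(The true minimum cover uses only 2 bus lines, so greedy is not optimal here.)

3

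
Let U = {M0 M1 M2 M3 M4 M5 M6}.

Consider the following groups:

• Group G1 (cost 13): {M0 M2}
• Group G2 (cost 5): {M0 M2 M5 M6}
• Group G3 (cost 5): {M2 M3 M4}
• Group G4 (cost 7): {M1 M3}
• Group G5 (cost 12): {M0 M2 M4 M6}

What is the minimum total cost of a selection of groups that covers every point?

17

G2, G3, G4 together cover every point (G2 ∪ G3 ∪ G4 = {M0, M1, M2, M3, M4, M5, M6}); total cost 5 + 5 + 7 = 17.
No covering selection has total cost below 17.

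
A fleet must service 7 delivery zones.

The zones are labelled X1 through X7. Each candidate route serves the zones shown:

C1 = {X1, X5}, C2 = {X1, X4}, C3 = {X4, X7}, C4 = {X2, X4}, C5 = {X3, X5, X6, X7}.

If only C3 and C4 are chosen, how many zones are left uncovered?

4

Union of C3, C4 = {X2, X4, X7}.
Not covered: X1, X3, X5, X6 — 4 zones.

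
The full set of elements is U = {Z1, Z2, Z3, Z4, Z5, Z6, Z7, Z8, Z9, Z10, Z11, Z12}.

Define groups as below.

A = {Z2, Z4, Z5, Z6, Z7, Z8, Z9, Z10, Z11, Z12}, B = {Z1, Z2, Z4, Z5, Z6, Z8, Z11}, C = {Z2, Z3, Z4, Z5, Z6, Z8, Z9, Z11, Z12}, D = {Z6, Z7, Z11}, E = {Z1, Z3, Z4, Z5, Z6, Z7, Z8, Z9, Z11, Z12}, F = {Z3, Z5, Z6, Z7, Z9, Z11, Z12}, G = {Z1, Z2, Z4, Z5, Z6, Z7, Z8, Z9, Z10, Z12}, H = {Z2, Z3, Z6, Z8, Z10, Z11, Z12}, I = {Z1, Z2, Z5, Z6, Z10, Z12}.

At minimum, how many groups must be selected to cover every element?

2

C and G together: C ∪ G = {Z1, Z2, Z3, Z4, Z5, Z6, Z7, Z8, Z9, Z10, Z11, Z12} — every element is covered.
No single group has all 12 elements (the largest, A, has 10), so 2 is optimal.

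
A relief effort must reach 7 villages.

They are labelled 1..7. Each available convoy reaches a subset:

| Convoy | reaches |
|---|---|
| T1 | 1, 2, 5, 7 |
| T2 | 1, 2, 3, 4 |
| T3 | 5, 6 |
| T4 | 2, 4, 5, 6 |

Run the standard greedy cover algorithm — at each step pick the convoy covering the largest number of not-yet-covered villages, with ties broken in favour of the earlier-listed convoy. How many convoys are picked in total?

Greedy: pick T1 (covers 4 new) → pick T2 (covers 2 new) → pick T3 (covers 1 new). Total picks: 3.

3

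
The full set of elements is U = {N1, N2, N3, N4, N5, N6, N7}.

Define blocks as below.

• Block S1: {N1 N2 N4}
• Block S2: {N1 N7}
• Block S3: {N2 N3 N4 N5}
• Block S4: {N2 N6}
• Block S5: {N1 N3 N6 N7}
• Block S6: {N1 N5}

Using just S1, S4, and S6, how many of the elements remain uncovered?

2

Union of S1, S4, S6 = {N1, N2, N4, N5, N6}.
Not covered: N3, N7 — 2 elements.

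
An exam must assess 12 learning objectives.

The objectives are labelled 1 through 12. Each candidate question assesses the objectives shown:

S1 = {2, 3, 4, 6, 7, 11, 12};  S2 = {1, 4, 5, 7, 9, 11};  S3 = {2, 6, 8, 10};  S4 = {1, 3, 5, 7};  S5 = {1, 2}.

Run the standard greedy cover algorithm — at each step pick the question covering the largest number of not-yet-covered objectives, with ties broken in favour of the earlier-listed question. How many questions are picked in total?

3

Greedy: pick S1 (covers 7 new) → pick S2 (covers 3 new) → pick S3 (covers 2 new). Total picks: 3.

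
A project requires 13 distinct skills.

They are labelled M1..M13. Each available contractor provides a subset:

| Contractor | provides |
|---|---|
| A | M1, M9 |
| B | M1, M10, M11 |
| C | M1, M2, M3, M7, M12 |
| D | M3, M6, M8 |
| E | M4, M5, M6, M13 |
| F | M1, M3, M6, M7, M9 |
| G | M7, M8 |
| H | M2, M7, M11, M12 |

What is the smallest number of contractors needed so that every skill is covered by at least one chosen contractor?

5

Take {B, E, F, G, H}. Their union is {M1, M2, M3, M4, M5, M6, M7, M8, M9, M10, M11, M12, M13}, which is all 13 skills.
No 4 of the 8 contractors cover everything (all 70 combinations miss at least one skill), so 5 is optimal.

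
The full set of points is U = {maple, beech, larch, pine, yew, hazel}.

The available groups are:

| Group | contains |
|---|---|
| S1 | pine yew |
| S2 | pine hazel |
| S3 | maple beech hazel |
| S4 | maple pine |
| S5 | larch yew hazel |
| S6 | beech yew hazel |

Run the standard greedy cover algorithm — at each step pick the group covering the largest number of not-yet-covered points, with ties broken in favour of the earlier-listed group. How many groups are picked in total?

3

Greedy: pick S3 (covers 3 new) → pick S1 (covers 2 new) → pick S5 (covers 1 new). Total picks: 3.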